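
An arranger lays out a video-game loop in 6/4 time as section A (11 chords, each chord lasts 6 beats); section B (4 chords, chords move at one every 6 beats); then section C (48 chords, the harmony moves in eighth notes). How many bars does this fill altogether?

19 bars

A: 11 × 6 = 66 beats = 11 bars.
B: 4 × 6 = 24 beats = 4 bars.
C: 48 × 0.5 = 24 beats = 4 bars.
Total: 11 + 4 + 4 = 19 bars.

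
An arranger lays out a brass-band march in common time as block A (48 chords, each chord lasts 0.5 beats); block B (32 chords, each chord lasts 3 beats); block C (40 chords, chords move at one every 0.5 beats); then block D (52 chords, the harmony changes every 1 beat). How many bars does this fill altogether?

A: 48 × 0.5 = 24 beats = 6 bars.
B: 32 × 3 = 96 beats = 24 bars.
C: 40 × 0.5 = 20 beats = 5 bars.
D: 52 × 1 = 52 beats = 13 bars.
Total: 6 + 24 + 5 + 13 = 48 bars.

48 bars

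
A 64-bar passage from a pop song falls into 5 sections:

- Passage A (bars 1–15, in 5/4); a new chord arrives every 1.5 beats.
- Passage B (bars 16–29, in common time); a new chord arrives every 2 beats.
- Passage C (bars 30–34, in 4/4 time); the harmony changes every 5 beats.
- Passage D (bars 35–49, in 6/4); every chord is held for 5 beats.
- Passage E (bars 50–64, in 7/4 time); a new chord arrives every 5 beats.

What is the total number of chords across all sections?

121 chords

A: 15 bars × 5 beats = 75 beats; 1.5 beats/chord → 50 chords.
B: 14 bars × 4 beats = 56 beats; 2 beats/chord → 28 chords.
C: 5 bars × 4 beats = 20 beats; 5 beats/chord → 4 chords.
D: 15 bars × 6 beats = 90 beats; 5 beats/chord → 18 chords.
E: 15 bars × 7 beats = 105 beats; 5 beats/chord → 21 chords.
Total: 50 + 28 + 4 + 18 + 21 = 121.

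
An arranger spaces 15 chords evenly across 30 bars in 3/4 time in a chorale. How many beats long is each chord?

6 beats

30 bars × 3 beats/bar = 90 beats total.
90 beats ÷ 15 chords = 6 beats per chord.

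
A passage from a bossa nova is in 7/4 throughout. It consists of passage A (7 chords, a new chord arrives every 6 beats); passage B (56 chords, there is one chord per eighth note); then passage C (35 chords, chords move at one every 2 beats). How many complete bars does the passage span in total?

A: 7 × 6 = 42 beats = 6 bars.
B: 56 × 0.5 = 28 beats = 4 bars.
C: 35 × 2 = 70 beats = 10 bars.
Total: 6 + 4 + 10 = 20 bars.

20 bars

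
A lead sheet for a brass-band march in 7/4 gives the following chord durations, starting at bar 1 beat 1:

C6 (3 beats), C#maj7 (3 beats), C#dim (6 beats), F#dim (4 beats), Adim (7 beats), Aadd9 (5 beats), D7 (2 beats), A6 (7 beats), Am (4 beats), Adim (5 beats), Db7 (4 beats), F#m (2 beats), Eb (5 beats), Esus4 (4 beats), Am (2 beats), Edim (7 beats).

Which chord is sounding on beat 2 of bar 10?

Beat 2 of bar 10 is beat (10−1)×7 + 2 = 65 overall.
Running totals: C6 ends at 3, C#maj7 ends at 6, C#dim ends at 12, F#dim ends at 16, Adim ends at 23, Aadd9 ends at 28, D7 ends at 30, A6 ends at 37, Am ends at 41, Adim ends at 46, Db7 ends at 50, F#m ends at 52, Eb ends at 57, Esus4 ends at 61, Am ends at 63, Edim ends at 70.
Beat 65 falls within Edim.

Edim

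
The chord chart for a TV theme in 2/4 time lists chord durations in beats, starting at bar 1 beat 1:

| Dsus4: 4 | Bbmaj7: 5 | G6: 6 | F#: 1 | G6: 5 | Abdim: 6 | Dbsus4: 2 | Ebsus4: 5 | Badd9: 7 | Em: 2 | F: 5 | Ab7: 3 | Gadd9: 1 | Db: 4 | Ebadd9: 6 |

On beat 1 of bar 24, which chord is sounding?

Beat 1 of bar 24 is beat (24−1)×2 + 1 = 47 overall.
Running totals: Dsus4 ends at 4, Bbmaj7 ends at 9, G6 ends at 15, F# ends at 16, G6 ends at 21, Abdim ends at 27, Dbsus4 ends at 29, Ebsus4 ends at 34, Badd9 ends at 41, Em ends at 43, F ends at 48.
Beat 47 falls within F.

F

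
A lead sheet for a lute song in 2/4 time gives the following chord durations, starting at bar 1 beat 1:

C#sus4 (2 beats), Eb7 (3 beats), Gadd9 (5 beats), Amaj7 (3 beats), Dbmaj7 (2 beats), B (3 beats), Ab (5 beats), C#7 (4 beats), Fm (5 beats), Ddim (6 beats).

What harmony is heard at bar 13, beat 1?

Beat 1 of bar 13 is beat (13−1)×2 + 1 = 25 overall.
Running totals: C#sus4 ends at 2, Eb7 ends at 5, Gadd9 ends at 10, Amaj7 ends at 13, Dbmaj7 ends at 15, B ends at 18, Ab ends at 23, C#7 ends at 27.
Beat 25 falls within C#7.

C#7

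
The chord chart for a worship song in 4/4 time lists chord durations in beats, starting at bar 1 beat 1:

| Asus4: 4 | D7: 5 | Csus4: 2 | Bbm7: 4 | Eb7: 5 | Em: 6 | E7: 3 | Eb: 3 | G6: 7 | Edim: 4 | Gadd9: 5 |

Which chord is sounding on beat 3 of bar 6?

Beat 3 of bar 6 is beat (6−1)×4 + 3 = 23 overall.
Running totals: Asus4 ends at 4, D7 ends at 9, Csus4 ends at 11, Bbm7 ends at 15, Eb7 ends at 20, Em ends at 26.
Beat 23 falls within Em.

Em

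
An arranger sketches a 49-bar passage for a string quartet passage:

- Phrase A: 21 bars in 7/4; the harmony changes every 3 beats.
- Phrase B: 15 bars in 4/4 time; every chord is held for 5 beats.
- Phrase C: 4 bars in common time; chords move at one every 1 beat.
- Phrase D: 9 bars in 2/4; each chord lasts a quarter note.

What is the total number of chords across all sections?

95 chords

A has 147 beats and chords last 3 each, so 49 chords.
B has 60 beats and chords last 5 each, so 12 chords.
C has 16 beats and chords last 1 each, so 16 chords.
D has 18 beats and chords last 1 each, so 18 chords.
Total: 49 + 12 + 16 + 18 = 95.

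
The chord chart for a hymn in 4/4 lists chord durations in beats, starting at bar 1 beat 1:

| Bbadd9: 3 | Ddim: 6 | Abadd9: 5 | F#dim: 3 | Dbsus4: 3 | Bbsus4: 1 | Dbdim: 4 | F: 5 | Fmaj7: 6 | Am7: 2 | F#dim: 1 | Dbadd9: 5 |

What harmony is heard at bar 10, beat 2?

Am7

Beat 2 of bar 10 is beat (10−1)×4 + 2 = 38 overall.
Running totals: Bbadd9 ends at 3, Ddim ends at 9, Abadd9 ends at 14, F#dim ends at 17, Dbsus4 ends at 20, Bbsus4 ends at 21, Dbdim ends at 25, F ends at 30, Fmaj7 ends at 36, Am7 ends at 38.
Beat 38 falls within Am7.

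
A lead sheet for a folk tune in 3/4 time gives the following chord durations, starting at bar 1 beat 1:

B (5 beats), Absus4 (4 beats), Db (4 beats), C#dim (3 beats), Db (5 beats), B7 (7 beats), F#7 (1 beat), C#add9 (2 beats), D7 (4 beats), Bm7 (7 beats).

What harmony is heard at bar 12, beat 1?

D7

Beat 1 of bar 12 is beat (12−1)×3 + 1 = 34 overall.
Running totals: B ends at 5, Absus4 ends at 9, Db ends at 13, C#dim ends at 16, Db ends at 21, B7 ends at 28, F#7 ends at 29, C#add9 ends at 31, D7 ends at 35.
Beat 34 falls within D7.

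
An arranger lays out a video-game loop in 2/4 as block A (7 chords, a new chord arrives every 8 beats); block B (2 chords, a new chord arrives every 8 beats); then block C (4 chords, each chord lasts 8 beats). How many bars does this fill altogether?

52 bars

A: 7 × 8 = 56 beats = 28 bars.
B: 2 × 8 = 16 beats = 8 bars.
C: 4 × 8 = 32 beats = 16 bars.
Total: 28 + 8 + 16 = 52 bars.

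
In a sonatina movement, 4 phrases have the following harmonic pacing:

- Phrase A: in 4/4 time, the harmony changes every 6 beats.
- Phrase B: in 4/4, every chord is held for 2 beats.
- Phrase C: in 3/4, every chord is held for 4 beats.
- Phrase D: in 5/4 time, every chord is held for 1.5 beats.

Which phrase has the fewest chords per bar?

Phrase A

A: 4 beats/bar ÷ 6 beats/chord = 2/3 chords/bar.
B: 4 beats/bar ÷ 2 beats/chord = 2 chords/bar.
C: 3 beats/bar ÷ 4 beats/chord = 0.75 chords/bar.
D: 5 beats/bar ÷ 1.5 beats/chord = 10/3 chords/bar.
Slowest is A at 2/3 chords/bar.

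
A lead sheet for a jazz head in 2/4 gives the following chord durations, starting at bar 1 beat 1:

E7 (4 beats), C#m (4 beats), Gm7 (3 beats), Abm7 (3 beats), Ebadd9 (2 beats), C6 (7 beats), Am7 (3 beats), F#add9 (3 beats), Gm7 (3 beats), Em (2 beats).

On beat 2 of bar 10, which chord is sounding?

C6

Beat 2 of bar 10 is beat (10−1)×2 + 2 = 20 overall.
Running totals: E7 ends at 4, C#m ends at 8, Gm7 ends at 11, Abm7 ends at 14, Ebadd9 ends at 16, C6 ends at 23.
Beat 20 falls within C6.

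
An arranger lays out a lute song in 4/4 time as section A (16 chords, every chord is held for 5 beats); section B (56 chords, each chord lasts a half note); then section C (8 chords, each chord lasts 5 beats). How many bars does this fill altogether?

A: 16 × 5 = 80 beats = 20 bars.
B: 56 × 2 = 112 beats = 28 bars.
C: 8 × 5 = 40 beats = 10 bars.
Total: 20 + 28 + 10 = 58 bars.

58 bars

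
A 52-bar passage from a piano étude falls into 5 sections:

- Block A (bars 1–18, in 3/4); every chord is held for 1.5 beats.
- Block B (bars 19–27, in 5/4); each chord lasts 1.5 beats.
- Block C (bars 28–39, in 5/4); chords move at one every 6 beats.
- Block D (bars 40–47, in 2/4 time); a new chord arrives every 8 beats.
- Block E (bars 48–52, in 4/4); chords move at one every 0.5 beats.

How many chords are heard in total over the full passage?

A: 18 bars × 3 beats = 54 beats; 1.5 beats/chord → 36 chords.
B: 9 bars × 5 beats = 45 beats; 1.5 beats/chord → 30 chords.
C: 12 bars × 5 beats = 60 beats; 6 beats/chord → 10 chords.
D: 8 bars × 2 beats = 16 beats; 8 beats/chord → 2 chords.
E: 5 bars × 4 beats = 20 beats; 0.5 beats/chord → 40 chords.
Total: 36 + 30 + 10 + 2 + 40 = 118.

118 chords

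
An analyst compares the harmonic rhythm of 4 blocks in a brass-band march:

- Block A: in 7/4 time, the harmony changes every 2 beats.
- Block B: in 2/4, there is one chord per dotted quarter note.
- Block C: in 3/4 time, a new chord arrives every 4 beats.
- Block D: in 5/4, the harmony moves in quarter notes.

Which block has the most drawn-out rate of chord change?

Block C

A: 7 beats/bar ÷ 2 beats/chord = 3.5 chords/bar.
B: 2 beats/bar ÷ 1.5 beats/chord = 4/3 chords/bar.
C: 3 beats/bar ÷ 4 beats/chord = 0.75 chords/bar.
D: 5 beats/bar ÷ 1 beat/chord = 5 chords/bar.
Slowest is C at 0.75 chords/bar.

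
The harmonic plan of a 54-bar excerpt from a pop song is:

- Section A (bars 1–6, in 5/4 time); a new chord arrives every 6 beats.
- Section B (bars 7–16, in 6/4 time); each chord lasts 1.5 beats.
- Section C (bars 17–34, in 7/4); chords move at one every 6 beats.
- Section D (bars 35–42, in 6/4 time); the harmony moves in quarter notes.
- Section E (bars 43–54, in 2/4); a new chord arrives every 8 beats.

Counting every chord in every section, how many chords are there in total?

A has 30 beats and chords last 6 each, so 5 chords.
B has 60 beats and chords last 1.5 each, so 40 chords.
C has 126 beats and chords last 6 each, so 21 chords.
D has 48 beats and chords last 1 each, so 48 chords.
E has 24 beats and chords last 8 each, so 3 chords.
Total: 5 + 40 + 21 + 48 + 3 = 117.

117 chords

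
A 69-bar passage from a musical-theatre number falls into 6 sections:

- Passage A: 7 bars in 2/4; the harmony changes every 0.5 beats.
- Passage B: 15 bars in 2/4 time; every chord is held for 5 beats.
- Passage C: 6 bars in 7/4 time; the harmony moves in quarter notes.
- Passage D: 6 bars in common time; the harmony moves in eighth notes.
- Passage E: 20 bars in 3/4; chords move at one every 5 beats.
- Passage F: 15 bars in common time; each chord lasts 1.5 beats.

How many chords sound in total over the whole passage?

A: 7 bars × 2 beats = 14 beats; 0.5 beats/chord → 28 chords.
B: 15 bars × 2 beats = 30 beats; 5 beats/chord → 6 chords.
C: 6 bars × 7 beats = 42 beats; 1 beat/chord → 42 chords.
D: 6 bars × 4 beats = 24 beats; 0.5 beats/chord → 48 chords.
E: 20 bars × 3 beats = 60 beats; 5 beats/chord → 12 chords.
F: 15 bars × 4 beats = 60 beats; 1.5 beats/chord → 40 chords.
Total: 28 + 6 + 42 + 48 + 12 + 40 = 176.

176 chords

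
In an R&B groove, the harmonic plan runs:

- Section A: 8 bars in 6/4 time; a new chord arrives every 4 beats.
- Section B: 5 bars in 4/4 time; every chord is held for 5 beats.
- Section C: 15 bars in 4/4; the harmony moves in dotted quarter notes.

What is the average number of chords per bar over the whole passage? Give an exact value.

A: 8 bars of 6 beats is 48 beats; at 4 beats each that's 12 chords.
B: 5 bars of 4 beats is 20 beats; at 5 beats each that's 4 chords.
C: 15 bars of 4 beats is 60 beats; at 1.5 beats each that's 40 chords.
Overall: 56 chords over 28 bars → 56/28 = 2 chords per bar.

2 chords per bar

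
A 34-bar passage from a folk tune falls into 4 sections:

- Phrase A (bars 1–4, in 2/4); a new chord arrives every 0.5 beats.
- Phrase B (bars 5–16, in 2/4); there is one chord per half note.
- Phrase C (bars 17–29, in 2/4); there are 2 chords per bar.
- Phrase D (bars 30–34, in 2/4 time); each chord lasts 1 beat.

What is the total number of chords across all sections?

A: 4 bars × 2 beats = 8 beats; 0.5 beats/chord → 16 chords.
B: 12 bars × 2 beats = 24 beats; 2 beats/chord → 12 chords.
C: 13 bars × 2 beats = 26 beats; 1 beat/chord → 26 chords.
D: 5 bars × 2 beats = 10 beats; 1 beat/chord → 10 chords.
Total: 16 + 12 + 26 + 10 = 64.

64 chords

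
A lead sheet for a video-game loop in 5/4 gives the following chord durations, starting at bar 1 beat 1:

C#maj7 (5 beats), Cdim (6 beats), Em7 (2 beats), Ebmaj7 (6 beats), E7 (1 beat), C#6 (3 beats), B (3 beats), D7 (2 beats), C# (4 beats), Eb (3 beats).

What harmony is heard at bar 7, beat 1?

Beat 1 of bar 7 is beat (7−1)×5 + 1 = 31 overall.
Running totals: C#maj7 ends at 5, Cdim ends at 11, Em7 ends at 13, Ebmaj7 ends at 19, E7 ends at 20, C#6 ends at 23, B ends at 26, D7 ends at 28, C# ends at 32.
Beat 31 falls within C#.

C#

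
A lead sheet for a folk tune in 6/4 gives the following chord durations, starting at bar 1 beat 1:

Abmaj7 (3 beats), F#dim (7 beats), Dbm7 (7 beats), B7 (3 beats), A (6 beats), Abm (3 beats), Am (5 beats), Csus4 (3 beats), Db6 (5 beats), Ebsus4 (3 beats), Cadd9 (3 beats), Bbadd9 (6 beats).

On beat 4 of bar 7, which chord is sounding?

Db6

Beat 4 of bar 7 is beat (7−1)×6 + 4 = 40 overall.
Running totals: Abmaj7 ends at 3, F#dim ends at 10, Dbm7 ends at 17, B7 ends at 20, A ends at 26, Abm ends at 29, Am ends at 34, Csus4 ends at 37, Db6 ends at 42.
Beat 40 falls within Db6.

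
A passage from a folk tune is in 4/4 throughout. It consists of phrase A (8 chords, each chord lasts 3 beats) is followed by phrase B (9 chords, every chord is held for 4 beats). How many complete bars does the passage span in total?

A: 8 × 3 = 24 beats = 6 bars.
B: 9 × 4 = 36 beats = 9 bars.
Total: 6 + 9 = 15 bars.

15 bars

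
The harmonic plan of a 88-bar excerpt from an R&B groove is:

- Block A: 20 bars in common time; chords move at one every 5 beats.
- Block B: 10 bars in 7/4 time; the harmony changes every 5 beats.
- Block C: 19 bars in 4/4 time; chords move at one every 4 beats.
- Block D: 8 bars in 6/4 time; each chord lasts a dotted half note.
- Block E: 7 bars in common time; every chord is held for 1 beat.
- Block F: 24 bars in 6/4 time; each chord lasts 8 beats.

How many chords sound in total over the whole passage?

111 chords

A has 80 beats and chords last 5 each, so 16 chords.
B has 70 beats and chords last 5 each, so 14 chords.
C has 76 beats and chords last 4 each, so 19 chords.
D has 48 beats and chords last 3 each, so 16 chords.
E has 28 beats and chords last 1 each, so 28 chords.
F has 144 beats and chords last 8 each, so 18 chords.
Total: 16 + 14 + 19 + 16 + 28 + 18 = 111.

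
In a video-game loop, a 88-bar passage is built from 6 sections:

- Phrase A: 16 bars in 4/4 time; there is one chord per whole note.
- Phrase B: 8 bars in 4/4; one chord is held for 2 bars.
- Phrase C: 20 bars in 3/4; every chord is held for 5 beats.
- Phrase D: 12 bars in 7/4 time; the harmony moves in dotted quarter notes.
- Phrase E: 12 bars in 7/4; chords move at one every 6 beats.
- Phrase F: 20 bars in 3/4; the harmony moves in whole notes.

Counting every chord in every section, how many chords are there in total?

A has 64 beats and chords last 4 each, so 16 chords.
B has 32 beats and chords last 8 each, so 4 chords.
C has 60 beats and chords last 5 each, so 12 chords.
D has 84 beats and chords last 1.5 each, so 56 chords.
E has 84 beats and chords last 6 each, so 14 chords.
F has 60 beats and chords last 4 each, so 15 chords.
Total: 16 + 4 + 12 + 56 + 14 + 15 = 117.

117 chords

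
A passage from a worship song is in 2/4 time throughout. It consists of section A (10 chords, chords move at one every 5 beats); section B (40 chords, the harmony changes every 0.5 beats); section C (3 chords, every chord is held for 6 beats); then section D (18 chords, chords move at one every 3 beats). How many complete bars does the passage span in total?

71 bars

A: 10 × 5 = 50 beats = 25 bars.
B: 40 × 0.5 = 20 beats = 10 bars.
C: 3 × 6 = 18 beats = 9 bars.
D: 18 × 3 = 54 beats = 27 bars.
Total: 25 + 10 + 9 + 27 = 71 bars.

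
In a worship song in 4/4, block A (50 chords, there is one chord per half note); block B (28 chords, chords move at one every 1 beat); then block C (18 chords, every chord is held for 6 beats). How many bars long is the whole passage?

59 bars

A: 50 × 2 = 100 beats = 25 bars.
B: 28 × 1 = 28 beats = 7 bars.
C: 18 × 6 = 108 beats = 27 bars.
Total: 25 + 7 + 27 = 59 bars.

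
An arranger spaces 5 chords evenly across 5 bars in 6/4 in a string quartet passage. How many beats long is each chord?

6 beats

5 bars × 6 beats/bar = 30 beats total.
30 beats ÷ 5 chords = 6 beats per chord.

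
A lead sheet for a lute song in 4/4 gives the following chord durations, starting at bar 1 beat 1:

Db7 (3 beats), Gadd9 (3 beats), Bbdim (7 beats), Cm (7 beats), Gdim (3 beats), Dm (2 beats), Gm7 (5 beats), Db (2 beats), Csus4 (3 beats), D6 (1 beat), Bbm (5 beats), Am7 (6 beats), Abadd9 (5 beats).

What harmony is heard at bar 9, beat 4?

D6

Beat 4 of bar 9 is beat (9−1)×4 + 4 = 36 overall.
Running totals: Db7 ends at 3, Gadd9 ends at 6, Bbdim ends at 13, Cm ends at 20, Gdim ends at 23, Dm ends at 25, Gm7 ends at 30, Db ends at 32, Csus4 ends at 35, D6 ends at 36.
Beat 36 falls within D6.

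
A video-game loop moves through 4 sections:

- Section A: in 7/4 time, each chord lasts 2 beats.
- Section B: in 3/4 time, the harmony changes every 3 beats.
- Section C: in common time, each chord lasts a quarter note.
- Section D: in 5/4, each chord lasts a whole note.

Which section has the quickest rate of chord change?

A: 7 beats/bar ÷ 2 beats/chord = 3.5 chords/bar.
B: 3 beats/bar ÷ 3 beats/chord = 1 chord/bar.
C: 4 beats/bar ÷ 1 beat/chord = 4 chords/bar.
D: 5 beats/bar ÷ 4 beats/chord = 1.25 chords/bar.
Fastest is C at 4 chords/bar.

Section C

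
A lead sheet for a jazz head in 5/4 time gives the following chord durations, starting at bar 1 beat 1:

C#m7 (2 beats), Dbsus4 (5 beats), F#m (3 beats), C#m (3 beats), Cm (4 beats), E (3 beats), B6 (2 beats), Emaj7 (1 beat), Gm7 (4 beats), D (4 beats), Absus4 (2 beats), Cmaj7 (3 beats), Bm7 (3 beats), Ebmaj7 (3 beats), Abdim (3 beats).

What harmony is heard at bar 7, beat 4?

Cmaj7

Beat 4 of bar 7 is beat (7−1)×5 + 4 = 34 overall.
Running totals: C#m7 ends at 2, Dbsus4 ends at 7, F#m ends at 10, C#m ends at 13, Cm ends at 17, E ends at 20, B6 ends at 22, Emaj7 ends at 23, Gm7 ends at 27, D ends at 31, Absus4 ends at 33, Cmaj7 ends at 36.
Beat 34 falls within Cmaj7.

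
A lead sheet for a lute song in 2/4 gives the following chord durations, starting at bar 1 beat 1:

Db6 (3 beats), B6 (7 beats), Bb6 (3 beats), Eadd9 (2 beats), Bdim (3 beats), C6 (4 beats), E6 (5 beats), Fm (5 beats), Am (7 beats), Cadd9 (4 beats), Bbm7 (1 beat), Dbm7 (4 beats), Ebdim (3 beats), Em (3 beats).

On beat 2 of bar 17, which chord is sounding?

Beat 2 of bar 17 is beat (17−1)×2 + 2 = 34 overall.
Running totals: Db6 ends at 3, B6 ends at 10, Bb6 ends at 13, Eadd9 ends at 15, Bdim ends at 18, C6 ends at 22, E6 ends at 27, Fm ends at 32, Am ends at 39.
Beat 34 falls within Am.

Am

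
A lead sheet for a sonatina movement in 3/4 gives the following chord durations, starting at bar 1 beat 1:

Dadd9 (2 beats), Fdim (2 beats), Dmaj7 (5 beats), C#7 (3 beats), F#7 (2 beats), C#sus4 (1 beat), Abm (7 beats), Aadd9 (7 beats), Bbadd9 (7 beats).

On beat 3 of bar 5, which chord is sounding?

C#sus4

Beat 3 of bar 5 is beat (5−1)×3 + 3 = 15 overall.
Running totals: Dadd9 ends at 2, Fdim ends at 4, Dmaj7 ends at 9, C#7 ends at 12, F#7 ends at 14, C#sus4 ends at 15.
Beat 15 falls within C#sus4.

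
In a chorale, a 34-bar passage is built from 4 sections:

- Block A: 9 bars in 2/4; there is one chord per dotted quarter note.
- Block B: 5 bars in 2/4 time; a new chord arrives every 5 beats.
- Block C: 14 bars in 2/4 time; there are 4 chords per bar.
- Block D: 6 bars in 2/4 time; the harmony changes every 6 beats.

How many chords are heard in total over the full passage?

72 chords

A has 18 beats and chords last 1.5 each, so 12 chords.
B has 10 beats and chords last 5 each, so 2 chords.
C has 28 beats and chords last 0.5 each, so 56 chords.
D has 12 beats and chords last 6 each, so 2 chords.
Total: 12 + 2 + 56 + 2 = 72.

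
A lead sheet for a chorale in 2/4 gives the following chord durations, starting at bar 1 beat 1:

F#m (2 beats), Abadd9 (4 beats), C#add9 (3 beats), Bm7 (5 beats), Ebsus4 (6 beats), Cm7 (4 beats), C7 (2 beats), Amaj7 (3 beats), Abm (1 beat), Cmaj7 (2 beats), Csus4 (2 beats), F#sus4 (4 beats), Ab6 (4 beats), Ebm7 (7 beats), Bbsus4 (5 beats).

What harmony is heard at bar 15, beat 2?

Beat 2 of bar 15 is beat (15−1)×2 + 2 = 30 overall.
Running totals: F#m ends at 2, Abadd9 ends at 6, C#add9 ends at 9, Bm7 ends at 14, Ebsus4 ends at 20, Cm7 ends at 24, C7 ends at 26, Amaj7 ends at 29, Abm ends at 30.
Beat 30 falls within Abm.

Abm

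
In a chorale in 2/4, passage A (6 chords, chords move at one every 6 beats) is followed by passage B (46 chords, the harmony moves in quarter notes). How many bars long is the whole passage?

41 bars

A: 6 × 6 = 36 beats = 18 bars.
B: 46 × 1 = 46 beats = 23 bars.
Total: 18 + 23 = 41 bars.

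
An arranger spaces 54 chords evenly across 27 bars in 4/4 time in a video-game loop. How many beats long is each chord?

27 bars × 4 beats/bar = 108 beats total.
108 beats ÷ 54 chords = 2 beats per chord.
(That is a half note.)

2 beats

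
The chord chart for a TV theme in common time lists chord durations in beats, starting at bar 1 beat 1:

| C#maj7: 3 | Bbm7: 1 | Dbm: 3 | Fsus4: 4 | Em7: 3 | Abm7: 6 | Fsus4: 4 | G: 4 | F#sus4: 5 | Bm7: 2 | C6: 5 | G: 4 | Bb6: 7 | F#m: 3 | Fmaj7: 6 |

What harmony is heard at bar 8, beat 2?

Beat 2 of bar 8 is beat (8−1)×4 + 2 = 30 overall.
Running totals: C#maj7 ends at 3, Bbm7 ends at 4, Dbm ends at 7, Fsus4 ends at 11, Em7 ends at 14, Abm7 ends at 20, Fsus4 ends at 24, G ends at 28, F#sus4 ends at 33.
Beat 30 falls within F#sus4.

F#sus4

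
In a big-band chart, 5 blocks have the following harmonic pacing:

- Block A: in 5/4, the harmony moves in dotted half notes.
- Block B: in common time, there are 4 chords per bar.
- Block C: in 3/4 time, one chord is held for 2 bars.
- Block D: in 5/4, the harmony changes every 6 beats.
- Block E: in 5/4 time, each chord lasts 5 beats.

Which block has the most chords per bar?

Block B

A: 5 beats/bar ÷ 3 beats/chord = 5/3 chords/bar.
B: 4 beats/bar ÷ 1 beat/chord = 4 chords/bar.
C: 3 beats/bar ÷ 6 beats/chord = 0.5 chords/bar.
D: 5 beats/bar ÷ 6 beats/chord = 5/6 chords/bar.
E: 5 beats/bar ÷ 5 beats/chord = 1 chord/bar.
Fastest is B at 4 chords/bar.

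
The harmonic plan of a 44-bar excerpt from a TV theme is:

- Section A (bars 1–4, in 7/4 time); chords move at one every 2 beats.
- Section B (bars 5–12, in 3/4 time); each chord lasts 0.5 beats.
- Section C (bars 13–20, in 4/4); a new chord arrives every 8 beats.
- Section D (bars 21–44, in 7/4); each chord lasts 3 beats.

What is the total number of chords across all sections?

122 chords

A: 4 bars × 7 beats = 28 beats; 2 beats/chord → 14 chords.
B: 8 bars × 3 beats = 24 beats; 0.5 beats/chord → 48 chords.
C: 8 bars × 4 beats = 32 beats; 8 beats/chord → 4 chords.
D: 24 bars × 7 beats = 168 beats; 3 beats/chord → 56 chords.
Total: 14 + 48 + 4 + 56 = 122.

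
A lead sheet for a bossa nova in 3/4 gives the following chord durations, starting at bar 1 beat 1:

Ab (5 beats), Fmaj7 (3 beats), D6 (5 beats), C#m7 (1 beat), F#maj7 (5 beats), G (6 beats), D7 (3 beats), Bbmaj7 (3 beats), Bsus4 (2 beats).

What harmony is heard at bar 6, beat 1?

F#maj7

Beat 1 of bar 6 is beat (6−1)×3 + 1 = 16 overall.
Running totals: Ab ends at 5, Fmaj7 ends at 8, D6 ends at 13, C#m7 ends at 14, F#maj7 ends at 19.
Beat 16 falls within F#maj7.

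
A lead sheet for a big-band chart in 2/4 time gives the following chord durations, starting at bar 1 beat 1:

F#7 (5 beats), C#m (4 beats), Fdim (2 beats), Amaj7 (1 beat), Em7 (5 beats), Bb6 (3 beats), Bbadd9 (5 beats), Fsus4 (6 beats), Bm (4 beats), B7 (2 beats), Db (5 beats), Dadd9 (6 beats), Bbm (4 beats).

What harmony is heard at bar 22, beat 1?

Beat 1 of bar 22 is beat (22−1)×2 + 1 = 43 overall.
Running totals: F#7 ends at 5, C#m ends at 9, Fdim ends at 11, Amaj7 ends at 12, Em7 ends at 17, Bb6 ends at 20, Bbadd9 ends at 25, Fsus4 ends at 31, Bm ends at 35, B7 ends at 37, Db ends at 42, Dadd9 ends at 48.
Beat 43 falls within Dadd9.

Dadd9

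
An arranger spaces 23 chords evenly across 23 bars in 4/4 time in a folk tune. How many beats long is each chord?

23 bars × 4 beats/bar = 92 beats total.
92 beats ÷ 23 chords = 4 beats per chord.
(That is a whole note.)

4 beats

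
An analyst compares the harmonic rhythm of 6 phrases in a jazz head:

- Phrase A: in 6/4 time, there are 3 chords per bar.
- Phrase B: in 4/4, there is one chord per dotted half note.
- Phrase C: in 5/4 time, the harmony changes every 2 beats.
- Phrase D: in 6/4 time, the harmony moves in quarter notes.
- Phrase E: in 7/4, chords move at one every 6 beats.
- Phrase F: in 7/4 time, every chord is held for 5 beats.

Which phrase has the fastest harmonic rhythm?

Phrase D

A: 6/2 = 3 chords/bar.
B: 4/3 = 4/3 chords/bar.
C: 5/2 = 2.5 chords/bar.
D: 6/1 = 6 chords/bar.
E: 7/6 = 7/6 chords/bar.
F: 7/5 = 1.4 chords/bar.
Fastest is D at 6 chords/bar.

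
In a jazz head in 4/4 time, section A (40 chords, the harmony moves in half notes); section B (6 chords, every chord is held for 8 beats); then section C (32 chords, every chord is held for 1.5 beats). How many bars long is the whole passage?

44 bars

A: 40 × 2 = 80 beats = 20 bars.
B: 6 × 8 = 48 beats = 12 bars.
C: 32 × 1.5 = 48 beats = 12 bars.
Total: 20 + 12 + 12 = 44 bars.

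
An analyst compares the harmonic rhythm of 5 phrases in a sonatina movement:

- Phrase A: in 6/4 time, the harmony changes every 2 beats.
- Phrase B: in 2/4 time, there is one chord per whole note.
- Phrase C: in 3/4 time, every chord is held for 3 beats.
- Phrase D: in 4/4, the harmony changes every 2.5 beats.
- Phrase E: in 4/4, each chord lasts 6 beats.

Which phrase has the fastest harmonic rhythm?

A: 6 beats/bar ÷ 2 beats/chord = 3 chords/bar.
B: 2 beats/bar ÷ 4 beats/chord = 0.5 chords/bar.
C: 3 beats/bar ÷ 3 beats/chord = 1 chord/bar.
D: 4 beats/bar ÷ 2.5 beats/chord = 1.6 chords/bar.
E: 4 beats/bar ÷ 6 beats/chord = 2/3 chords/bar.
Fastest is A at 3 chords/bar.

Phrase A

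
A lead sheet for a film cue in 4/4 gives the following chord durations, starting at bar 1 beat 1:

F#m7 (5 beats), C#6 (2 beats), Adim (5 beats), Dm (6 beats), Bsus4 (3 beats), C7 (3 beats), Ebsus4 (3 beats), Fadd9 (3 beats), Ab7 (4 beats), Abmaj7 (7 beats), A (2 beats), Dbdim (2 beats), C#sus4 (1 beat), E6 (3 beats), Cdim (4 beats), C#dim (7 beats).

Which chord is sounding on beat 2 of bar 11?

Beat 2 of bar 11 is beat (11−1)×4 + 2 = 42 overall.
Running totals: F#m7 ends at 5, C#6 ends at 7, Adim ends at 12, Dm ends at 18, Bsus4 ends at 21, C7 ends at 24, Ebsus4 ends at 27, Fadd9 ends at 30, Ab7 ends at 34, Abmaj7 ends at 41, A ends at 43.
Beat 42 falls within A.

A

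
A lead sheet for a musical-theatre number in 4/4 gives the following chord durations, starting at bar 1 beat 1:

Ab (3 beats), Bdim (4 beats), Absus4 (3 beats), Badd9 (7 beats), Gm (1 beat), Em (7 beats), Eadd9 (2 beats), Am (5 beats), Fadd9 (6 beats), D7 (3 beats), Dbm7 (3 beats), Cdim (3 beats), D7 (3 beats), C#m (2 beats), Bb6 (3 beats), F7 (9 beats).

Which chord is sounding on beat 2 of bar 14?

Beat 2 of bar 14 is beat (14−1)×4 + 2 = 54 overall.
Running totals: Ab ends at 3, Bdim ends at 7, Absus4 ends at 10, Badd9 ends at 17, Gm ends at 18, Em ends at 25, Eadd9 ends at 27, Am ends at 32, Fadd9 ends at 38, D7 ends at 41, Dbm7 ends at 44, Cdim ends at 47, D7 ends at 50, C#m ends at 52, Bb6 ends at 55.
Beat 54 falls within Bb6.

Bb6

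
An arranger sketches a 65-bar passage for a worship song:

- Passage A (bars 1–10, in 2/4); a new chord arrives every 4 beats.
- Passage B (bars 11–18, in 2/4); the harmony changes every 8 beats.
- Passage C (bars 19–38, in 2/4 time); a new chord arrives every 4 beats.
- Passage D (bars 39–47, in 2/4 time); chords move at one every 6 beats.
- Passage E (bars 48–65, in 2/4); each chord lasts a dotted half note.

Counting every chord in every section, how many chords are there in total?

32 chords

A: 10 bars × 2 beats = 20 beats; 4 beats/chord → 5 chords.
B: 8 bars × 2 beats = 16 beats; 8 beats/chord → 2 chords.
C: 20 bars × 2 beats = 40 beats; 4 beats/chord → 10 chords.
D: 9 bars × 2 beats = 18 beats; 6 beats/chord → 3 chords.
E: 18 bars × 2 beats = 36 beats; 3 beats/chord → 12 chords.
Total: 5 + 2 + 10 + 3 + 12 = 32.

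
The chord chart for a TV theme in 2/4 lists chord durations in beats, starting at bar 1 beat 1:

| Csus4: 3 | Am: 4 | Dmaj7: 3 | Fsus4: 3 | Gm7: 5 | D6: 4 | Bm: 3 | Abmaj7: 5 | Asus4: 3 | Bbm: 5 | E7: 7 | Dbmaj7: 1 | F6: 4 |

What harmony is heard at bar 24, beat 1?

Beat 1 of bar 24 is beat (24−1)×2 + 1 = 47 overall.
Running totals: Csus4 ends at 3, Am ends at 7, Dmaj7 ends at 10, Fsus4 ends at 13, Gm7 ends at 18, D6 ends at 22, Bm ends at 25, Abmaj7 ends at 30, Asus4 ends at 33, Bbm ends at 38, E7 ends at 45, Dbmaj7 ends at 46, F6 ends at 50.
Beat 47 falls within F6.

F6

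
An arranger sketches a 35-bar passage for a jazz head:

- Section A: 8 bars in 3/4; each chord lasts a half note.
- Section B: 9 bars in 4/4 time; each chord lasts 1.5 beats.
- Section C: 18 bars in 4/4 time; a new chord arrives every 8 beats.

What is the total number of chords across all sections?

A: 8·3 = 24 beats, 24/2 = 12 chords.
B: 9·4 = 36 beats, 36/1.5 = 24 chords.
C: 18·4 = 72 beats, 72/8 = 9 chords.
Total: 12 + 24 + 9 = 45.

45 chords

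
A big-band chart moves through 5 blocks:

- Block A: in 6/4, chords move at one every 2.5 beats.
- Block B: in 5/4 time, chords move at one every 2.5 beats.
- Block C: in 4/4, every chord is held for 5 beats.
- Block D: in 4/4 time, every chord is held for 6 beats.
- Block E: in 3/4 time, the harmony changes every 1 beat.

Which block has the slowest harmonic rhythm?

Block D

A: 6/2.5 = 2.4 chords/bar.
B: 5/2.5 = 2 chords/bar.
C: 4/5 = 0.8 chords/bar.
D: 4/6 = 2/3 chords/bar.
E: 3/1 = 3 chords/bar.
Slowest is D at 2/3 chords/bar.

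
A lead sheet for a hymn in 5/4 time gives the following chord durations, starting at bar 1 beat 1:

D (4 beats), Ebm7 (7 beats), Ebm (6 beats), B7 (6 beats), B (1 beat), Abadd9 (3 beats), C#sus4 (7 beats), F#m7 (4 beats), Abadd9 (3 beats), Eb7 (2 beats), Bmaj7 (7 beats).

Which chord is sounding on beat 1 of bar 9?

Abadd9

Beat 1 of bar 9 is beat (9−1)×5 + 1 = 41 overall.
Running totals: D ends at 4, Ebm7 ends at 11, Ebm ends at 17, B7 ends at 23, B ends at 24, Abadd9 ends at 27, C#sus4 ends at 34, F#m7 ends at 38, Abadd9 ends at 41.
Beat 41 falls within Abadd9.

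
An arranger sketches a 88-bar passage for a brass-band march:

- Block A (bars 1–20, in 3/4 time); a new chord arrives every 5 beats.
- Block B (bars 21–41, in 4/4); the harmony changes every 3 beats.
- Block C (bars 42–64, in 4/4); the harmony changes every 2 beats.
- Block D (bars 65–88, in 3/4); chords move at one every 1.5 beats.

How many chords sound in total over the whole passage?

134 chords

A: 20·3 = 60 beats, 60/5 = 12 chords.
B: 21·4 = 84 beats, 84/3 = 28 chords.
C: 23·4 = 92 beats, 92/2 = 46 chords.
D: 24·3 = 72 beats, 72/1.5 = 48 chords.
Total: 12 + 28 + 46 + 48 = 134.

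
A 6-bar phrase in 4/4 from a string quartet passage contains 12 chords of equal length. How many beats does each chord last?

6 bars × 4 beats/bar = 24 beats total.
24 beats ÷ 12 chords = 2 beats per chord.
(That is a half note.)

2 beats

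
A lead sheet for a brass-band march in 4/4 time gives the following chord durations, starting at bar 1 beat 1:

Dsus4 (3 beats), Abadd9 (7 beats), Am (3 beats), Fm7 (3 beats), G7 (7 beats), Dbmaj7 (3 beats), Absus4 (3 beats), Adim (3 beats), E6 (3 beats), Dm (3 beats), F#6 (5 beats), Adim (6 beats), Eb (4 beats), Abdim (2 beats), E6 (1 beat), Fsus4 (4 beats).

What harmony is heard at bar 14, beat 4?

E6

Beat 4 of bar 14 is beat (14−1)×4 + 4 = 56 overall.
Running totals: Dsus4 ends at 3, Abadd9 ends at 10, Am ends at 13, Fm7 ends at 16, G7 ends at 23, Dbmaj7 ends at 26, Absus4 ends at 29, Adim ends at 32, E6 ends at 35, Dm ends at 38, F#6 ends at 43, Adim ends at 49, Eb ends at 53, Abdim ends at 55, E6 ends at 56.
Beat 56 falls within E6.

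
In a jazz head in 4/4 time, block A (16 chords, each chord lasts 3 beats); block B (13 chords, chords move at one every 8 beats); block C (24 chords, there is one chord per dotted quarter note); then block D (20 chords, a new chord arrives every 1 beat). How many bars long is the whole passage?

52 bars

A: 16 × 3 = 48 beats = 12 bars.
B: 13 × 8 = 104 beats = 26 bars.
C: 24 × 1.5 = 36 beats = 9 bars.
D: 20 × 1 = 20 beats = 5 bars.
Total: 12 + 26 + 9 + 5 = 52 bars.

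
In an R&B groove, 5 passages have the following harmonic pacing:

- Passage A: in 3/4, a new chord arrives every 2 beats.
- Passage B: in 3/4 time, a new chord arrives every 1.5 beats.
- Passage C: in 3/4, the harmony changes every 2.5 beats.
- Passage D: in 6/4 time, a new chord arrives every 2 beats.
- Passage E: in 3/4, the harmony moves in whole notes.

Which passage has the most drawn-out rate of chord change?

Passage E

A: each chord is 2 beats in 3/4, so 1.5 per bar.
B: each chord is 1.5 beats in 3/4, so 2 per bar.
C: each chord is 2.5 beats in 3/4, so 1.2 per bar.
D: each chord is 2 beats in 6/4, so 3 per bar.
E: each chord is 4 beats in 3/4, so 0.75 per bar.
Slowest is E at 0.75 chords/bar.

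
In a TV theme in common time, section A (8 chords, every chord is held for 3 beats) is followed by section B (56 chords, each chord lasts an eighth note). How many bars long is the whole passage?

13 bars

A: 8 × 3 = 24 beats = 6 bars.
B: 56 × 0.5 = 28 beats = 7 bars.
Total: 6 + 7 = 13 bars.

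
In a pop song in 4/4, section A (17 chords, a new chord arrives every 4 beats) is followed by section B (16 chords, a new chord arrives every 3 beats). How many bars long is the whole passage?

29 bars

A: 17 × 4 = 68 beats = 17 bars.
B: 16 × 3 = 48 beats = 12 bars.
Total: 17 + 12 = 29 bars.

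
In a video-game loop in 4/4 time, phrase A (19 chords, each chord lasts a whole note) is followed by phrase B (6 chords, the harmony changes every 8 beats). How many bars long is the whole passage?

31 bars

A: 19 × 4 = 76 beats = 19 bars.
B: 6 × 8 = 48 beats = 12 bars.
Total: 19 + 12 = 31 bars.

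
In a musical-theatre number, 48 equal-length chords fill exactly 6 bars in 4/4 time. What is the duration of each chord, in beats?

6 bars × 4 beats/bar = 24 beats total.
24 beats ÷ 48 chords = 0.5 beats per chord.
(That is an eighth note.)

0.5 beats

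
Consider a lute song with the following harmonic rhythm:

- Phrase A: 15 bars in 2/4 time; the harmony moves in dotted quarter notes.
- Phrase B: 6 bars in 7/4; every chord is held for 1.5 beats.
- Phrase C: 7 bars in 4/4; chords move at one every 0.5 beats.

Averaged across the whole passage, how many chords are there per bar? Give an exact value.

A: 15 bars of 2 beats is 30 beats; at 1.5 beats each that's 20 chords.
B: 6 bars of 7 beats is 42 beats; at 1.5 beats each that's 28 chords.
C: 7 bars of 4 beats is 28 beats; at 0.5 beats each that's 56 chords.
Overall: 104 chords over 28 bars → 104/28 = 26/7 chords per bar.

26/7 chords per bar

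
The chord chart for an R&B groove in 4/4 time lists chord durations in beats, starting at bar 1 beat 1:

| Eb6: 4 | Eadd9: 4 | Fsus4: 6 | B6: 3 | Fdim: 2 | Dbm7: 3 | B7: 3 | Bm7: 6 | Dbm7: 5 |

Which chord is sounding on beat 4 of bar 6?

Beat 4 of bar 6 is beat (6−1)×4 + 4 = 24 overall.
Running totals: Eb6 ends at 4, Eadd9 ends at 8, Fsus4 ends at 14, B6 ends at 17, Fdim ends at 19, Dbm7 ends at 22, B7 ends at 25.
Beat 24 falls within B7.

B7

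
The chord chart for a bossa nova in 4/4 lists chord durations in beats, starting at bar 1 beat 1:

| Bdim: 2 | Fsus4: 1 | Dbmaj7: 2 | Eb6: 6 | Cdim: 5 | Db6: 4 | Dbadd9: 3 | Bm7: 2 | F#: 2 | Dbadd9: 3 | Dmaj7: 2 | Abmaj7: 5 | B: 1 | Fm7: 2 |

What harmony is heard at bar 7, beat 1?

Bm7

Beat 1 of bar 7 is beat (7−1)×4 + 1 = 25 overall.
Running totals: Bdim ends at 2, Fsus4 ends at 3, Dbmaj7 ends at 5, Eb6 ends at 11, Cdim ends at 16, Db6 ends at 20, Dbadd9 ends at 23, Bm7 ends at 25.
Beat 25 falls within Bm7.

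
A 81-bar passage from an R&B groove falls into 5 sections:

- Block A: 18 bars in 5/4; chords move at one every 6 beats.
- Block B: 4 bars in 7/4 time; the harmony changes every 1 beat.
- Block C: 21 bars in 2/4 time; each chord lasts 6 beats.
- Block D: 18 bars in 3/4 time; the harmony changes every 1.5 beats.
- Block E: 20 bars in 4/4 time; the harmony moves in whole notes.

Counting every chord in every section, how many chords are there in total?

106 chords

A has 90 beats and chords last 6 each, so 15 chords.
B has 28 beats and chords last 1 each, so 28 chords.
C has 42 beats and chords last 6 each, so 7 chords.
D has 54 beats and chords last 1.5 each, so 36 chords.
E has 80 beats and chords last 4 each, so 20 chords.
Total: 15 + 28 + 7 + 36 + 20 = 106.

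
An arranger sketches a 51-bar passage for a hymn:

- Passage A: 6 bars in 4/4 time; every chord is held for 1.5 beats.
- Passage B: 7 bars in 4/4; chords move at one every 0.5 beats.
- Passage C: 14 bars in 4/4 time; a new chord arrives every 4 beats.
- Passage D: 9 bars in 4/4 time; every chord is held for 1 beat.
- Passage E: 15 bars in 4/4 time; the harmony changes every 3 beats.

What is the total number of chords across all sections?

A: 6·4 = 24 beats, 24/1.5 = 16 chords.
B: 7·4 = 28 beats, 28/0.5 = 56 chords.
C: 14·4 = 56 beats, 56/4 = 14 chords.
D: 9·4 = 36 beats, 36/1 = 36 chords.
E: 15·4 = 60 beats, 60/3 = 20 chords.
Total: 16 + 56 + 14 + 36 + 20 = 142.

142 chords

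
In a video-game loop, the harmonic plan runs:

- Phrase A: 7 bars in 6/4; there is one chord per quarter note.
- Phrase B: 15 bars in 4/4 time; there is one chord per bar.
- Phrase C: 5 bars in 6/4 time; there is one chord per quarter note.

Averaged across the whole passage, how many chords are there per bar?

29/9 chords per bar

A: 7 × 6 = 42 beats ÷ 1 = 42 chords.
B: 15 × 4 = 60 beats ÷ 4 = 15 chords.
C: 5 × 6 = 30 beats ÷ 1 = 30 chords.
Overall: 87 chords over 27 bars → 87/27 = 29/9 chords per bar.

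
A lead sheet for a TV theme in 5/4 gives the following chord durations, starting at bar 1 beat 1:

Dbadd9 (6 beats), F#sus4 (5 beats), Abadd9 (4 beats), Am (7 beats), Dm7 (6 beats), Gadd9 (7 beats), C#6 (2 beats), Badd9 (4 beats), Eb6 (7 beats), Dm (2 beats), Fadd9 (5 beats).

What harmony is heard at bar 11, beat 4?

Beat 4 of bar 11 is beat (11−1)×5 + 4 = 54 overall.
Running totals: Dbadd9 ends at 6, F#sus4 ends at 11, Abadd9 ends at 15, Am ends at 22, Dm7 ends at 28, Gadd9 ends at 35, C#6 ends at 37, Badd9 ends at 41, Eb6 ends at 48, Dm ends at 50, Fadd9 ends at 55.
Beat 54 falls within Fadd9.

Fadd9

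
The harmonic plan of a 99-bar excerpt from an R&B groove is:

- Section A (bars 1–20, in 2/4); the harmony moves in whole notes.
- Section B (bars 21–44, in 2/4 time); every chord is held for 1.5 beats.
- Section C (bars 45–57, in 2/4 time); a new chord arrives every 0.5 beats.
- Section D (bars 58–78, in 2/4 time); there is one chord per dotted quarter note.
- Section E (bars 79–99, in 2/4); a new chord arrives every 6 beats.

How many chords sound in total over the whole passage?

129 chords

A: 20 bars × 2 beats = 40 beats; 4 beats/chord → 10 chords.
B: 24 bars × 2 beats = 48 beats; 1.5 beats/chord → 32 chords.
C: 13 bars × 2 beats = 26 beats; 0.5 beats/chord → 52 chords.
D: 21 bars × 2 beats = 42 beats; 1.5 beats/chord → 28 chords.
E: 21 bars × 2 beats = 42 beats; 6 beats/chord → 7 chords.
Total: 10 + 32 + 52 + 28 + 7 = 129.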